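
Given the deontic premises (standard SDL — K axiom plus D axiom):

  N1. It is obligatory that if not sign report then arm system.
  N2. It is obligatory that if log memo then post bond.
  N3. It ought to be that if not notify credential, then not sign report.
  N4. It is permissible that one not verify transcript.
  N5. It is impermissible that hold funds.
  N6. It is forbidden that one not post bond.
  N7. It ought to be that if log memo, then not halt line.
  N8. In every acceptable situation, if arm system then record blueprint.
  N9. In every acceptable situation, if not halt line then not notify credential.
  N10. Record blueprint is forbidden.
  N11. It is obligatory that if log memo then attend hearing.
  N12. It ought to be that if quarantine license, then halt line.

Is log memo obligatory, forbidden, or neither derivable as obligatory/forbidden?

Premise 10 is F(record_blueprint), i.e. O(¬record_blueprint).
Premise 8, O(arm_system → record_blueprint), contraposes to O(¬record_blueprint → ¬arm_system); with O(¬record_blueprint) we get O(¬arm_system).
Premise 1, O(¬sign_report → arm_system), contraposes to O(¬arm_system → sign_report); with O(¬arm_system) we get O(sign_report).
The contrapositive of premise 3 (O(¬notify_credential → ¬sign_report)) is O(sign_report → notify_credential), and O(sign_report) is already established, so O(notify_credential).
Premise 9, O(¬halt_line → ¬notify_credential), contraposes to O(notify_credential → halt_line); with O(notify_credential) we get O(halt_line).
Premise 7, O(log_memo → ¬halt_line), contraposes to O(halt_line → ¬log_memo); with O(halt_line) we get O(¬log_memo).
Premises 2, 4, 5, 6, 11, 12 do not contribute to this derivation.
Thus O(¬log_memo), which is F(log_memo): log_memo is forbidden.

Forbidden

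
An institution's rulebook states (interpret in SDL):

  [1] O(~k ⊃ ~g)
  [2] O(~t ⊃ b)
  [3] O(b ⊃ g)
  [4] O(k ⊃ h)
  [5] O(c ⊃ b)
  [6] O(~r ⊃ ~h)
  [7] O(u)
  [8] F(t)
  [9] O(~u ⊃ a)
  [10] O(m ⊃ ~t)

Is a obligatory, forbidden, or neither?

Neither

Premise 9 is O(~u ⊃ a), but O(~u) is not derivable from the premises, so it does not yield O(a).
No premise or chain of K-axiom applications forces O(a), and none forces O(~a). So a is neither obligatory nor forbidden under these norms.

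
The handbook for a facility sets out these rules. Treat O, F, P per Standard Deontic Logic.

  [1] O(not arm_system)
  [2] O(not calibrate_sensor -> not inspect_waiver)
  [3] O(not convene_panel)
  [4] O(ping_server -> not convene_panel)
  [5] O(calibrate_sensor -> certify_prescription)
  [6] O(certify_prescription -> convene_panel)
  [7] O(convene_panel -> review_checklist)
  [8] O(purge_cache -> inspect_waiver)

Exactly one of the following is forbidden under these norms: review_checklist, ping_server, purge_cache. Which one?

purge_cache

Premise 3 states O(not convene_panel) outright.
Premise 6 is O(certify_prescription -> convene_panel); contrapositively O(not convene_panel -> not certify_prescription). Since O(not convene_panel) holds, K gives O(not certify_prescription).
The contrapositive of premise 5 (O(calibrate_sensor -> certify_prescription)) is O(not certify_prescription -> not calibrate_sensor), and O(not certify_prescription) is already established, so O(not calibrate_sensor).
With premise 2, O(not calibrate_sensor -> not inspect_waiver), the K-axiom yields O(not inspect_waiver).
Premise 8 is O(purge_cache -> inspect_waiver); contrapositively O(not inspect_waiver -> not purge_cache). Since O(not inspect_waiver) holds, K gives O(not purge_cache).
So O(not purge_cache) holds, i.e. purge_cache is forbidden. None of the other listed options is forbidden under the premises.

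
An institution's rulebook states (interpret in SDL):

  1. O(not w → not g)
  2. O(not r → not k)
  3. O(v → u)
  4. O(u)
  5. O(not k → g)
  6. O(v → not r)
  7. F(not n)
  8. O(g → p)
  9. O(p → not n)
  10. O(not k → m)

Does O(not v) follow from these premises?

Premise 7 is F(not n), i.e. O(n).
The contrapositive of premise 9 (O(p → not n)) is O(n → not p), and O(n) is already established, so O(not p).
Premise 8, O(g → p), contraposes to O(not p → not g); with O(not p) we get O(not g).
Premise 5, O(not k → g), contraposes to O(not g → k); with O(not g) we get O(k).
The contrapositive of premise 2 (O(not r → not k)) is O(k → r), and O(k) is already established, so O(r).
Premise 6 is O(v → not r); contrapositively O(r → not v). Since O(r) holds, K gives O(not v).
Premises 1, 3, 4, 10 do not contribute to this derivation.
So O(not v) follows.

Yes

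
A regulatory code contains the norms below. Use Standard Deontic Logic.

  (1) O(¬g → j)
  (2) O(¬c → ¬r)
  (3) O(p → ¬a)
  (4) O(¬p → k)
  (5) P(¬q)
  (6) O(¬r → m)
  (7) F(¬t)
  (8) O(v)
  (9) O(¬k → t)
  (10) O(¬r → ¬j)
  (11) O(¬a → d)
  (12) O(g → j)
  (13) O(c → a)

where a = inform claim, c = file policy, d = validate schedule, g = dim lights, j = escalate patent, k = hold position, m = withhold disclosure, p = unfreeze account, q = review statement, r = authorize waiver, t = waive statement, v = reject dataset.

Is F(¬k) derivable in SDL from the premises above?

Yes

By case analysis on g: premise 12 gives O(g → j) and premise 1 gives O(¬g → j), so O(j) either way.
Premise 10, O(¬r → ¬j), contraposes to O(j → r); with O(j) we get O(r).
Premise 2, O(¬c → ¬r), contraposes to O(r → c); with O(r) we get O(c).
With premise 13, O(c → a), the K-axiom yields O(a).
Premise 3 is O(p → ¬a); contrapositively O(a → ¬p). Since O(a) holds, K gives O(¬p).
From O(¬p) and premise 4, O(¬p → k), we obtain O(k).
Premises 5, 6, 7, 8, 9, 11 do not contribute to this derivation.
So O(k) holds, i.e. F(¬k). The claim follows.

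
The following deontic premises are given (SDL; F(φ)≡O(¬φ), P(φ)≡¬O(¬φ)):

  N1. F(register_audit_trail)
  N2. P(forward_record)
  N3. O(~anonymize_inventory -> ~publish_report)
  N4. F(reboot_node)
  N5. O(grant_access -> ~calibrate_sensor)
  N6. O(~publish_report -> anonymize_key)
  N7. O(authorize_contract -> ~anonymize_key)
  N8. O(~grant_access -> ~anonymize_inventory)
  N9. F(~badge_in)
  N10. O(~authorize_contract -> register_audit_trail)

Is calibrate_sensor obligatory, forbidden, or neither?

Forbidden

Premise 1 is F(register_audit_trail), i.e. O(~register_audit_trail).
Premise 10, O(~authorize_contract -> register_audit_trail), contraposes to O(~register_audit_trail -> authorize_contract); with O(~register_audit_trail) we get O(authorize_contract).
Premise 7 is O(authorize_contract -> ~anonymize_key); since O(authorize_contract), deontic closure gives O(~anonymize_key).
The contrapositive of premise 6 (O(~publish_report -> anonymize_key)) is O(~anonymize_key -> publish_report), and O(~anonymize_key) is already established, so O(publish_report).
Premise 3, O(~anonymize_inventory -> ~publish_report), contraposes to O(publish_report -> anonymize_inventory); with O(publish_report) we get O(anonymize_inventory).
Premise 8 is O(~grant_access -> ~anonymize_inventory); contrapositively O(anonymize_inventory -> grant_access). Since O(anonymize_inventory) holds, K gives O(grant_access).
With premise 5, O(grant_access -> ~calibrate_sensor), the K-axiom yields O(~calibrate_sensor).
Premises 2, 4, 9 do not contribute to this derivation.
Thus O(~calibrate_sensor), which is F(calibrate_sensor): calibrate_sensor is forbidden.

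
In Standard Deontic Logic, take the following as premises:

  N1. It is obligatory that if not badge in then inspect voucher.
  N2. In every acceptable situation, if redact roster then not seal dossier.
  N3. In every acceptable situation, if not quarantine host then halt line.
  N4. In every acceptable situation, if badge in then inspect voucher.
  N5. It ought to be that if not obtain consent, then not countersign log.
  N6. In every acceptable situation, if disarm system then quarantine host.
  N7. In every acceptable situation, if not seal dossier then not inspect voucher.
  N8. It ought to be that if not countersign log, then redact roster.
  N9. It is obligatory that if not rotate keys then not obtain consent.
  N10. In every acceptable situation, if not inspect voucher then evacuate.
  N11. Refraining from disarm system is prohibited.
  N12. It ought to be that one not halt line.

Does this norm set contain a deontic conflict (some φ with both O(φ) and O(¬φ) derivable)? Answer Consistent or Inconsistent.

Consistent

Premise 3 is O(¬quarantine_host → halt_line), but O(¬quarantine_host) is not derivable from the premises, so it does not yield O(halt_line).
So O(halt_line) is not derivable, and the apparent clash with O(¬halt_line) does not arise.
A world satisfying every obligation exists (e.g. badge_in=false, countersign_log=true, disarm_system=true, evacuate=false, halt_line=false, inspect_voucher=true, obtain_consent=true, quarantine_host=true, redact_roster=false, rotate_keys=true, seal_dossier=true); no atom is both obligatory and forbidden, so the set is consistent.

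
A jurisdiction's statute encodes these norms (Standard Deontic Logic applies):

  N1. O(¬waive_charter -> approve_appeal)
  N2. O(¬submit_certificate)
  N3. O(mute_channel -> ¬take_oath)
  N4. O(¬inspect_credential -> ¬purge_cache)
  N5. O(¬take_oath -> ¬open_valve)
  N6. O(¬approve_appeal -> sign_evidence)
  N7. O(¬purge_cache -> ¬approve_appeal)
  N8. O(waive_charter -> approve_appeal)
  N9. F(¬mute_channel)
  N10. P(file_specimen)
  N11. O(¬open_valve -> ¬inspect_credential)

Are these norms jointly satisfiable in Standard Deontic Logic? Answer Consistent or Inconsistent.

By case analysis on waive_charter: premise 8 gives O(waive_charter -> approve_appeal) and premise 1 gives O(¬waive_charter -> approve_appeal), so O(approve_appeal) either way.
Premise 7 is O(¬purge_cache -> ¬approve_appeal); contrapositively O(approve_appeal -> purge_cache). Since O(approve_appeal) holds, K gives O(purge_cache).
The contrapositive of premise 4 (O(¬inspect_credential -> ¬purge_cache)) is O(purge_cache -> inspect_credential), and O(purge_cache) is already established, so O(inspect_credential).
Premise 11 is O(¬open_valve -> ¬inspect_credential); contrapositively O(inspect_credential -> open_valve). Since O(inspect_credential) holds, K gives O(open_valve).
Premise 5 is O(¬take_oath -> ¬open_valve); contrapositively O(open_valve -> take_oath). Since O(open_valve) holds, K gives O(take_oath).
The contrapositive of premise 3 (O(mute_channel -> ¬take_oath)) is O(take_oath -> ¬mute_channel), and O(take_oath) is already established, so O(¬mute_channel).
Yet premise 9 is F(¬mute_channel), i.e. O(mute_channel).
We now have both O(¬mute_channel) and O(mute_channel) — mute_channel is simultaneously obligatory and forbidden, violating the D-axiom.

Inconsistent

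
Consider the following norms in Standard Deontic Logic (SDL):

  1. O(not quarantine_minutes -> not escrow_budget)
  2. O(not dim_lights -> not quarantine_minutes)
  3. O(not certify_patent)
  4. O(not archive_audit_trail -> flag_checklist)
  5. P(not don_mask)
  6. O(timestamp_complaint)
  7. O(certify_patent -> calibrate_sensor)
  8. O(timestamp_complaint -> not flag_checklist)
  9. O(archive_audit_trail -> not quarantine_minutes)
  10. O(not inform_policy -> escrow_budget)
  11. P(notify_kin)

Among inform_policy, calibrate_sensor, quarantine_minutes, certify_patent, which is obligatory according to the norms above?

inform_policy

Premise 6 gives O(timestamp_complaint).
Premise 8 is O(timestamp_complaint -> not flag_checklist); since O(timestamp_complaint), deontic closure gives O(not flag_checklist).
The contrapositive of premise 4 (O(not archive_audit_trail -> flag_checklist)) is O(not flag_checklist -> archive_audit_trail), and O(not flag_checklist) is already established, so O(archive_audit_trail).
Applying K to premise 9 (O(archive_audit_trail -> not quarantine_minutes)) and O(archive_audit_trail) yields O(not quarantine_minutes).
With premise 1, O(not quarantine_minutes -> not escrow_budget), the K-axiom yields O(not escrow_budget).
Premise 10, O(not inform_policy -> escrow_budget), contraposes to O(not escrow_budget -> inform_policy); with O(not escrow_budget) we get O(inform_policy).
So O(inform_policy) holds — inform_policy is obligatory. None of the other listed options is made obligatory by any chain of premises.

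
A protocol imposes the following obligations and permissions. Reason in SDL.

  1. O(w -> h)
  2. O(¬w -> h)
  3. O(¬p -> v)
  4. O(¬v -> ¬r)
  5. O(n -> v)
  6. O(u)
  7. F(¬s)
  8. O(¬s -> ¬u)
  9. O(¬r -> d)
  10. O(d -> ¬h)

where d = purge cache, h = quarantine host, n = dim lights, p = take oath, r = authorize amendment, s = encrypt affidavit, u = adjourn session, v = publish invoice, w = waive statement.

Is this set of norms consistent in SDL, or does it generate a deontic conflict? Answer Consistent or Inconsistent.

Premise 8 is O(¬s -> ¬u), but O(¬s) is not derivable from the premises, so it does not yield O(¬u).
So O(¬u) is not derivable, and the apparent clash with O(u) does not arise.
A world satisfying every obligation exists (e.g. d=false, h=true, n=false, p=false, r=true, s=true, u=true, v=true, w=false); no atom is both obligatory and forbidden, so the set is consistent.

Consistent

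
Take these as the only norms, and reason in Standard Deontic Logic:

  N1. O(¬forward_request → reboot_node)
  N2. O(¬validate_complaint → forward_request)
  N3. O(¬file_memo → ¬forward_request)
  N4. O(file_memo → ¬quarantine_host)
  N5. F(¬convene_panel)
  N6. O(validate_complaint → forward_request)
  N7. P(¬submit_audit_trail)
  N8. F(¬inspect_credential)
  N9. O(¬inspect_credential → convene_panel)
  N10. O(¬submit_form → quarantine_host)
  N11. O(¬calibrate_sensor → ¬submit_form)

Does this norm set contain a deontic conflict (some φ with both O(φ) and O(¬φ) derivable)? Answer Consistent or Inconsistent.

Premise 9 is O(¬inspect_credential → convene_panel); even if O(convene_panel) held, inferring O(¬inspect_credential) would be affirming the consequent — invalid.
So O(¬inspect_credential) is not derivable, and the apparent clash with O(inspect_credential) does not arise.
A world satisfying every obligation exists (e.g. calibrate_sensor=true, convene_panel=true, file_memo=true, forward_request=true, inspect_credential=true, quarantine_host=false, reboot_node=false, submit_audit_trail=false, submit_form=true, validate_complaint=false); no atom is both obligatory and forbidden, so the set is consistent.

Consistent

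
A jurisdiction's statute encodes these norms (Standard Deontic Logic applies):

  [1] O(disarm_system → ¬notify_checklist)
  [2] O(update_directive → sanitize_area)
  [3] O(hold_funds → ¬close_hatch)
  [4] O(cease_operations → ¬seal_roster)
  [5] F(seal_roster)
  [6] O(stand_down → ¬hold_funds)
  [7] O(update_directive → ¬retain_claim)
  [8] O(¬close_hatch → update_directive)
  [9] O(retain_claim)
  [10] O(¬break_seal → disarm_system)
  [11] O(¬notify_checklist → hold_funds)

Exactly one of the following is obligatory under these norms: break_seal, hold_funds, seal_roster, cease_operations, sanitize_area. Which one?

Premise 9 gives O(retain_claim).
Premise 7 is O(update_directive → ¬retain_claim); contrapositively O(retain_claim → ¬update_directive). Since O(retain_claim) holds, K gives O(¬update_directive).
The contrapositive of premise 8 (O(¬close_hatch → update_directive)) is O(¬update_directive → close_hatch), and O(¬update_directive) is already established, so O(close_hatch).
Premise 3, O(hold_funds → ¬close_hatch), contraposes to O(close_hatch → ¬hold_funds); with O(close_hatch) we get O(¬hold_funds).
Premise 11, O(¬notify_checklist → hold_funds), contraposes to O(¬hold_funds → notify_checklist); with O(¬hold_funds) we get O(notify_checklist).
Premise 1 is O(disarm_system → ¬notify_checklist); contrapositively O(notify_checklist → ¬disarm_system). Since O(notify_checklist) holds, K gives O(¬disarm_system).
Premise 10, O(¬break_seal → disarm_system), contraposes to O(¬disarm_system → break_seal); with O(¬disarm_system) we get O(break_seal).
So O(break_seal) holds — break_seal is obligatory. None of the other listed options is made obligatory by any chain of premises.

break_seal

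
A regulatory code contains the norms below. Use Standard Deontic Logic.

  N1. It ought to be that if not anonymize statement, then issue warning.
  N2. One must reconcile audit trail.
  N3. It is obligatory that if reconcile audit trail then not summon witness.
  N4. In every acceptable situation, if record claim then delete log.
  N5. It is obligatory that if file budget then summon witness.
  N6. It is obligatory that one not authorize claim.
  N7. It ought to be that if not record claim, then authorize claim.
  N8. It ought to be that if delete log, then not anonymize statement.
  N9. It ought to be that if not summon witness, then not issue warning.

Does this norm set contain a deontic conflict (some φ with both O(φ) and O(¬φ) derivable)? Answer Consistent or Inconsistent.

Premise 6 states O(¬authorize_claim) outright.
Premise 7, O(¬record_claim → authorize_claim), contraposes to O(¬authorize_claim → record_claim); with O(¬authorize_claim) we get O(record_claim).
From O(record_claim) and premise 4, O(record_claim → delete_log), we obtain O(delete_log).
Applying K to premise 8 (O(delete_log → ¬anonymize_statement)) and O(delete_log) yields O(¬anonymize_statement).
Premise 1 is O(¬anonymize_statement → issue_warning); since O(¬anonymize_statement), deontic closure gives O(issue_warning).
Premise 9 is O(¬summon_witness → ¬issue_warning); contrapositively O(issue_warning → summon_witness). Since O(issue_warning) holds, K gives O(summon_witness).
Premise 3 is O(reconcile_audit_trail → ¬summon_witness); contrapositively O(summon_witness → ¬reconcile_audit_trail). Since O(summon_witness) holds, K gives O(¬reconcile_audit_trail).
Yet premise 2 states O(reconcile_audit_trail).
We now have both O(¬reconcile_audit_trail) and O(reconcile_audit_trail) — reconcile_audit_trail is simultaneously obligatory and forbidden, violating the D-axiom.

Inconsistent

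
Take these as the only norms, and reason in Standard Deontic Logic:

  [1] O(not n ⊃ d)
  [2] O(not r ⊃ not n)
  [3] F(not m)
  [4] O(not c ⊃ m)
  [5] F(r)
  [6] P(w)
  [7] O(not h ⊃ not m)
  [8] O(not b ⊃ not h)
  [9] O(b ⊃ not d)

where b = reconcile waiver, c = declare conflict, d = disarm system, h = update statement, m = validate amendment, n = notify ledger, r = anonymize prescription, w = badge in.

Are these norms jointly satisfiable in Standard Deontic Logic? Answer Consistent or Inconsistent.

Inconsistent

Premise 3 is F(not m), i.e. O(m).
Premise 7 is O(not h ⊃ not m); contrapositively O(m ⊃ h). Since O(m) holds, K gives O(h).
Premise 8 is O(not b ⊃ not h); contrapositively O(h ⊃ b). Since O(h) holds, K gives O(b).
Premise 9 is O(b ⊃ not d); since O(b), deontic closure gives O(not d).
Premise 1, O(not n ⊃ d), contraposes to O(not d ⊃ n); with O(not d) we get O(n).
Premise 2 is O(not r ⊃ not n); contrapositively O(n ⊃ r). Since O(n) holds, K gives O(r).
However, F(r) at premise 5 amounts to O(not r).
We now have both O(r) and O(not r) — r is simultaneously obligatory and forbidden, violating the D-axiom.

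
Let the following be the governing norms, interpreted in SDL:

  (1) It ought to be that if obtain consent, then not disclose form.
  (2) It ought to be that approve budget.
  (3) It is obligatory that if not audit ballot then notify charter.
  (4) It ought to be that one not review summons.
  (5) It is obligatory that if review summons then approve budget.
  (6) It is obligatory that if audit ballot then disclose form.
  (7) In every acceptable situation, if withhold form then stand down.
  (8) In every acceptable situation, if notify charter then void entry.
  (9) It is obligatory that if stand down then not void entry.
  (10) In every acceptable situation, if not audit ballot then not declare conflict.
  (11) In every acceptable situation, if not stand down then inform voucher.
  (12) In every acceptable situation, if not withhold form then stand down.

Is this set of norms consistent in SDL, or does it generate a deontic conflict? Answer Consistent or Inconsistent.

Consistent

Premise 5 is O(review_summons → approve_budget); even if O(approve_budget) held, inferring O(review_summons) would be affirming the consequent — invalid.
So O(review_summons) is not derivable, and the apparent clash with O(¬review_summons) does not arise.
A world satisfying every obligation exists (e.g. approve_budget=true, audit_ballot=true, declare_conflict=false, disclose_form=true, inform_voucher=false, notify_charter=false, obtain_consent=false, review_summons=false, stand_down=true, void_entry=false, withhold_form=false); no atom is both obligatory and forbidden, so the set is consistent.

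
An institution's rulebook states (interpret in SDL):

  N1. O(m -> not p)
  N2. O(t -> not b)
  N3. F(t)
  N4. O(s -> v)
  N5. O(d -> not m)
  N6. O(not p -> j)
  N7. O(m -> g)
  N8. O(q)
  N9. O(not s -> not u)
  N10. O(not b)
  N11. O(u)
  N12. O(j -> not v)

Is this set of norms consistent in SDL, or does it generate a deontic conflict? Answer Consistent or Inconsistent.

Consistent

Premise 2 is O(t -> not b); even if O(not b) held, inferring O(t) would be affirming the consequent — invalid.
So O(t) is not derivable, and the apparent clash with O(not t) does not arise.
A world satisfying every obligation exists (e.g. b=false, d=false, g=false, j=false, m=false, p=true, q=true, s=true, t=false, u=true, v=true); no atom is both obligatory and forbidden, so the set is consistent.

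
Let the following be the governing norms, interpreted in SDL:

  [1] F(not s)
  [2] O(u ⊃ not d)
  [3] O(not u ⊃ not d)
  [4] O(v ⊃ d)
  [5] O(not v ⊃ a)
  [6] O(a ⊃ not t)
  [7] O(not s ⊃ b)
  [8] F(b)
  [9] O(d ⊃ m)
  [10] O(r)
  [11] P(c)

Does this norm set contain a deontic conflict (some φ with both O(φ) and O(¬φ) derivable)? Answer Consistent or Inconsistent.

Consistent

Premise 7 is O(not s ⊃ b), but O(not s) is not derivable from the premises, so it does not yield O(b).
So O(b) is not derivable, and the apparent clash with O(not b) does not arise.
A world satisfying every obligation exists (e.g. a=true, b=false, c=false, d=false, m=false, r=true, s=true, t=false, u=false, v=false); no atom is both obligatory and forbidden, so the set is consistent.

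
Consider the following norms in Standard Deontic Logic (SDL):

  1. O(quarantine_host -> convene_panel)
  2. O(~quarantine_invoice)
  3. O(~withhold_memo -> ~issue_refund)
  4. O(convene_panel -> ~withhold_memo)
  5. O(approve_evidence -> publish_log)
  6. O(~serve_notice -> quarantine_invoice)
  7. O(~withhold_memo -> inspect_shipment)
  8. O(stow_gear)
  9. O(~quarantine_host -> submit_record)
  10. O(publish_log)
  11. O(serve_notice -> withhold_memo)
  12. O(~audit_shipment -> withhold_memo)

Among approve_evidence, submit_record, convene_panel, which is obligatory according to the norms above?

submit_record

Premise 2 gives O(~quarantine_invoice).
The contrapositive of premise 6 (O(~serve_notice -> quarantine_invoice)) is O(~quarantine_invoice -> serve_notice), and O(~quarantine_invoice) is already established, so O(serve_notice).
Premise 11 is O(serve_notice -> withhold_memo); since O(serve_notice), deontic closure gives O(withhold_memo).
The contrapositive of premise 4 (O(convene_panel -> ~withhold_memo)) is O(withhold_memo -> ~convene_panel), and O(withhold_memo) is already established, so O(~convene_panel).
Premise 1 is O(quarantine_host -> convene_panel); contrapositively O(~convene_panel -> ~quarantine_host). Since O(~convene_panel) holds, K gives O(~quarantine_host).
Premise 9 is O(~quarantine_host -> submit_record); since O(~quarantine_host), deontic closure gives O(submit_record).
So O(submit_record) holds — submit_record is obligatory. None of the other listed options is made obligatory by any chain of premises.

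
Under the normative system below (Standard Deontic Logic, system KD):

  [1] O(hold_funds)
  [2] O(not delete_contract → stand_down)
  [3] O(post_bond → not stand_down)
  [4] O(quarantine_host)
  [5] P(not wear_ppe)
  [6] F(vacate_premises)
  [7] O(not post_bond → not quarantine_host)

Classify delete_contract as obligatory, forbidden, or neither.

Premise 4 states O(quarantine_host) outright.
Premise 7 is O(not post_bond → not quarantine_host); contrapositively O(quarantine_host → post_bond). Since O(quarantine_host) holds, K gives O(post_bond).
From O(post_bond) and premise 3, O(post_bond → not stand_down), we obtain O(not stand_down).
Premise 2, O(not delete_contract → stand_down), contraposes to O(not stand_down → delete_contract); with O(not stand_down) we get O(delete_contract).
Premises 1, 5, 6 do not contribute to this derivation.
Hence delete_contract is obligatory.

Obligatory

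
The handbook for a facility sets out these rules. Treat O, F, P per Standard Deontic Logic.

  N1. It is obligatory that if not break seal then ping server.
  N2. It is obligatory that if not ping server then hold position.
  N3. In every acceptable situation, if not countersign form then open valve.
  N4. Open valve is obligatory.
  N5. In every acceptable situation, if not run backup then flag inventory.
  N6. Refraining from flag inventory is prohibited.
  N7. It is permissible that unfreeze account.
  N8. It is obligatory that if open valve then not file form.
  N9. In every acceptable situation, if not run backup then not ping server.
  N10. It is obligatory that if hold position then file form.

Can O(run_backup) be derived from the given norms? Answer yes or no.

Premise 4 gives O(open_valve).
From O(open_valve) and premise 8, O(open_valve → ¬file_form), we obtain O(¬file_form).
The contrapositive of premise 10 (O(hold_position → file_form)) is O(¬file_form → ¬hold_position), and O(¬file_form) is already established, so O(¬hold_position).
Premise 2, O(¬ping_server → hold_position), contraposes to O(¬hold_position → ping_server); with O(¬hold_position) we get O(ping_server).
The contrapositive of premise 9 (O(¬run_backup → ¬ping_server)) is O(ping_server → run_backup), and O(ping_server) is already established, so O(run_backup).
Premises 1, 3, 5, 6, 7 do not contribute to this derivation.
So O(run_backup) follows.

Yes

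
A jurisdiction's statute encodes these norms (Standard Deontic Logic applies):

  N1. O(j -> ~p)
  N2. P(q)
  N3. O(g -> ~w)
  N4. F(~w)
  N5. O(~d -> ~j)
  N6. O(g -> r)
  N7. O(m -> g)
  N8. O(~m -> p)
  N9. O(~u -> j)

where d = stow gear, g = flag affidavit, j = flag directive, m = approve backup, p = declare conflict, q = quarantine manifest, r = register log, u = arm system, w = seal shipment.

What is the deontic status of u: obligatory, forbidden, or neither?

Premise 4, F(~w), is equivalent to O(w).
The contrapositive of premise 3 (O(g -> ~w)) is O(w -> ~g), and O(w) is already established, so O(~g).
The contrapositive of premise 7 (O(m -> g)) is O(~g -> ~m), and O(~g) is already established, so O(~m).
Premise 8 is O(~m -> p); since O(~m), deontic closure gives O(p).
The contrapositive of premise 1 (O(j -> ~p)) is O(p -> ~j), and O(p) is already established, so O(~j).
The contrapositive of premise 9 (O(~u -> j)) is O(~j -> u), and O(~j) is already established, so O(u).
Premises 2, 5, 6 do not contribute to this derivation.
Hence u is obligatory.

Obligatory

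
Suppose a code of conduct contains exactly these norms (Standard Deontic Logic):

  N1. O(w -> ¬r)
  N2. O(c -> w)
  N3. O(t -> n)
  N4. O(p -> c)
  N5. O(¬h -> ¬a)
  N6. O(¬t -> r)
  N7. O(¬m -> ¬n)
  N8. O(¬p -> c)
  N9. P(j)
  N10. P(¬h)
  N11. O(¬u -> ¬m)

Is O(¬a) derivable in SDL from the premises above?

Premise 5 is O(¬h -> ¬a), but O(¬h) is not derivable from the premises (the permission P(¬h) asserts only ¬O(h), not O(¬h)), so it does not yield O(¬a).
No other premise forces O(¬a). An ideal world satisfying every premise can still have ¬a false, so O(¬a) is not derivable.

No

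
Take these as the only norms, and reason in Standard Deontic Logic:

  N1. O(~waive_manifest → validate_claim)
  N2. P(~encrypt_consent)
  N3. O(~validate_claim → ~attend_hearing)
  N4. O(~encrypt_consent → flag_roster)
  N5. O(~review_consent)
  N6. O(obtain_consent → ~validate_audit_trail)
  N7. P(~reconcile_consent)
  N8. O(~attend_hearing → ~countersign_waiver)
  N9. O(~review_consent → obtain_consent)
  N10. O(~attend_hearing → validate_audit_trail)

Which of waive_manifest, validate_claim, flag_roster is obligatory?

validate_claim

Premise 5 states O(~review_consent) outright.
Applying K to premise 9 (O(~review_consent → obtain_consent)) and O(~review_consent) yields O(obtain_consent).
Applying K to premise 6 (O(obtain_consent → ~validate_audit_trail)) and O(obtain_consent) yields O(~validate_audit_trail).
Premise 10 is O(~attend_hearing → validate_audit_trail); contrapositively O(~validate_audit_trail → attend_hearing). Since O(~validate_audit_trail) holds, K gives O(attend_hearing).
The contrapositive of premise 3 (O(~validate_claim → ~attend_hearing)) is O(attend_hearing → validate_claim), and O(attend_hearing) is already established, so O(validate_claim).
So O(validate_claim) holds — validate_claim is obligatory. None of the other listed options is made obligatory by any chain of premises.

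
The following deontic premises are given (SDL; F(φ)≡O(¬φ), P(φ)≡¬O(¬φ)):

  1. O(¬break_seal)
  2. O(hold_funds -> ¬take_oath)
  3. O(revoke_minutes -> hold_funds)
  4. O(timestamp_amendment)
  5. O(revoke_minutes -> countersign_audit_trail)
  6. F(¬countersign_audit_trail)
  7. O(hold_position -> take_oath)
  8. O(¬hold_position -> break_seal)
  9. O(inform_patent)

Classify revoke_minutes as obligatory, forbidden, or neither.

Premise 1 gives O(¬break_seal).
Premise 8 is O(¬hold_position -> break_seal); contrapositively O(¬break_seal -> hold_position). Since O(¬break_seal) holds, K gives O(hold_position).
Applying K to premise 7 (O(hold_position -> take_oath)) and O(hold_position) yields O(take_oath).
Premise 2, O(hold_funds -> ¬take_oath), contraposes to O(take_oath -> ¬hold_funds); with O(take_oath) we get O(¬hold_funds).
Premise 3, O(revoke_minutes -> hold_funds), contraposes to O(¬hold_funds -> ¬revoke_minutes); with O(¬hold_funds) we get O(¬revoke_minutes).
Premises 4, 5, 6, 9 do not contribute to this derivation.
Thus O(¬revoke_minutes), which is F(revoke_minutes): revoke_minutes is forbidden.

Forbidden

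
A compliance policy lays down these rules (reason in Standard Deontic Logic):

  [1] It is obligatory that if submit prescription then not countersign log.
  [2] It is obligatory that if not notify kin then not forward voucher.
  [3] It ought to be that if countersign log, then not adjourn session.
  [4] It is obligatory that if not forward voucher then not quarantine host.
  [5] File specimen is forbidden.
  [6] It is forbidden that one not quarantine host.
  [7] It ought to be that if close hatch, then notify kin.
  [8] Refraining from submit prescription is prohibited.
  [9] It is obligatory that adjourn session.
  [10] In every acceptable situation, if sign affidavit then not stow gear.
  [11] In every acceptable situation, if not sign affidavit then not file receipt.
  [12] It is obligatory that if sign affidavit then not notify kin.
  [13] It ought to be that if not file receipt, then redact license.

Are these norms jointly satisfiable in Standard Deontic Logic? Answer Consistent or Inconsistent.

Premise 3 is O(countersign_log → ¬adjourn_session), but O(countersign_log) is not derivable from the premises, so it does not yield O(¬adjourn_session).
So O(¬adjourn_session) is not derivable, and the apparent clash with O(adjourn_session) does not arise.
A world satisfying every obligation exists (e.g. adjourn_session=true, close_hatch=false, countersign_log=false, file_receipt=false, file_specimen=false, forward_voucher=true, notify_kin=true, quarantine_host=true, redact_license=true, sign_affidavit=false, stow_gear=false, submit_prescription=true); no atom is both obligatory and forbidden, so the set is consistent.

Consistent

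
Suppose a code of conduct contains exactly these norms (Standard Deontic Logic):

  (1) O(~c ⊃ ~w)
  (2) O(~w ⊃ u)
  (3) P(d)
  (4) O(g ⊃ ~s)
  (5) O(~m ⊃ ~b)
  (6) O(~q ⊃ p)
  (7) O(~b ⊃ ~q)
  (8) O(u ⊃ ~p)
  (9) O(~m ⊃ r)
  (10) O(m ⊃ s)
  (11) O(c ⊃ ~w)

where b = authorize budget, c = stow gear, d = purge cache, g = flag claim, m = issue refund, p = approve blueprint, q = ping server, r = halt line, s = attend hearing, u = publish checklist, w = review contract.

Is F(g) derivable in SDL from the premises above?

Yes

Premises 11 and 1 are O(c ⊃ ~w) and O(~c ⊃ ~w); every ideal world satisfies c or ~c, so in either case ~w holds — hence O(~w).
Premise 2 is O(~w ⊃ u); since O(~w), deontic closure gives O(u).
Premise 8 is O(u ⊃ ~p); since O(u), deontic closure gives O(~p).
Premise 6 is O(~q ⊃ p); contrapositively O(~p ⊃ q). Since O(~p) holds, K gives O(q).
Premise 7, O(~b ⊃ ~q), contraposes to O(q ⊃ b); with O(q) we get O(b).
The contrapositive of premise 5 (O(~m ⊃ ~b)) is O(b ⊃ m), and O(b) is already established, so O(m).
From O(m) and premise 10, O(m ⊃ s), we obtain O(s).
The contrapositive of premise 4 (O(g ⊃ ~s)) is O(s ⊃ ~g), and O(s) is already established, so O(~g).
Premises 3, 9 do not contribute to this derivation.
So O(~g) holds, i.e. F(g). The claim follows.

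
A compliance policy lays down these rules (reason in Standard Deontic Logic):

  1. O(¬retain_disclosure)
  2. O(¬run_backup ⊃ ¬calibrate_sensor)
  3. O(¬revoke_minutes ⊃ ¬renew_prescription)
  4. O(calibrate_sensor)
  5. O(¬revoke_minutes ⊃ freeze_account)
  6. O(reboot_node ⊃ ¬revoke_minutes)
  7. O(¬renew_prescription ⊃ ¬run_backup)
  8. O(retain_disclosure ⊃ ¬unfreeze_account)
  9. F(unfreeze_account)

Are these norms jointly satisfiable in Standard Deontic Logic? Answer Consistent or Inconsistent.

Consistent

Premise 8 is O(retain_disclosure ⊃ ¬unfreeze_account); even if O(¬unfreeze_account) held, inferring O(retain_disclosure) would be affirming the consequent — invalid.
So O(retain_disclosure) is not derivable, and the apparent clash with O(¬retain_disclosure) does not arise.
A world satisfying every obligation exists (e.g. calibrate_sensor=true, freeze_account=false, reboot_node=false, renew_prescription=true, retain_disclosure=false, revoke_minutes=true, run_backup=true, unfreeze_account=false); no atom is both obligatory and forbidden, so the set is consistent.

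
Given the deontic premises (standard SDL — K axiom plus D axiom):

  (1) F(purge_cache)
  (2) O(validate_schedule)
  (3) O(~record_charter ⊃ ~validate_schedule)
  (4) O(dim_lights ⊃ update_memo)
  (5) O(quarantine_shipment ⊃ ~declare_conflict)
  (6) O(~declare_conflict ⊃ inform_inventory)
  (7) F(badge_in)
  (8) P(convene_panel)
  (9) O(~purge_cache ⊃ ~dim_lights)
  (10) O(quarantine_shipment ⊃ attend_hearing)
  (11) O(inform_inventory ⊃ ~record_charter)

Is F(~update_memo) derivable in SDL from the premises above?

No

Premise 4 is O(dim_lights ⊃ update_memo), but O(dim_lights) is not derivable from the premises, so it does not yield O(update_memo).
No other premise forces O(update_memo). An ideal world satisfying every premise can still have ~update_memo true, so F(~update_memo) is not derivable.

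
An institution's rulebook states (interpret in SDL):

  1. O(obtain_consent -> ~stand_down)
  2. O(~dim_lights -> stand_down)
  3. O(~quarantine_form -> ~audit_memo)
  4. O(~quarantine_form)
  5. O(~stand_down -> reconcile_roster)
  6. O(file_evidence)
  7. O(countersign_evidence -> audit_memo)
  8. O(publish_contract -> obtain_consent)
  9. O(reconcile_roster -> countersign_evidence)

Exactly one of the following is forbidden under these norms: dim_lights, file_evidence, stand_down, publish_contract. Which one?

publish_contract

From premise 4 we have O(~quarantine_form).
With premise 3, O(~quarantine_form -> ~audit_memo), the K-axiom yields O(~audit_memo).
Premise 7, O(countersign_evidence -> audit_memo), contraposes to O(~audit_memo -> ~countersign_evidence); with O(~audit_memo) we get O(~countersign_evidence).
Premise 9 is O(reconcile_roster -> countersign_evidence); contrapositively O(~countersign_evidence -> ~reconcile_roster). Since O(~countersign_evidence) holds, K gives O(~reconcile_roster).
The contrapositive of premise 5 (O(~stand_down -> reconcile_roster)) is O(~reconcile_roster -> stand_down), and O(~reconcile_roster) is already established, so O(stand_down).
Premise 1 is O(obtain_consent -> ~stand_down); contrapositively O(stand_down -> ~obtain_consent). Since O(stand_down) holds, K gives O(~obtain_consent).
Premise 8, O(publish_contract -> obtain_consent), contraposes to O(~obtain_consent -> ~publish_contract); with O(~obtain_consent) we get O(~publish_contract).
So O(~publish_contract) holds, i.e. publish_contract is forbidden. None of the other listed options is forbidden under the premises.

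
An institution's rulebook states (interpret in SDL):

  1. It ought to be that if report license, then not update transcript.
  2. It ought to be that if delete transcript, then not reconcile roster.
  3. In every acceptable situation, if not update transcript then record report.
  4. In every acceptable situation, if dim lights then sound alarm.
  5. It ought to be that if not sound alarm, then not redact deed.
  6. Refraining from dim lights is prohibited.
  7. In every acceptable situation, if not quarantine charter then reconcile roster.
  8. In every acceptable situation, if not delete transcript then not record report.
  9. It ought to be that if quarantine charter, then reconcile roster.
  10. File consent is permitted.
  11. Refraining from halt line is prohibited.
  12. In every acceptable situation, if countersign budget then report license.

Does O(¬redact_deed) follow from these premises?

No

Premise 5 is O(¬sound_alarm → ¬redact_deed), but O(¬sound_alarm) is not derivable from the premises, so it does not yield O(¬redact_deed).
No other premise forces O(¬redact_deed). An ideal world satisfying every premise can still have ¬redact_deed false, so O(¬redact_deed) is not derivable.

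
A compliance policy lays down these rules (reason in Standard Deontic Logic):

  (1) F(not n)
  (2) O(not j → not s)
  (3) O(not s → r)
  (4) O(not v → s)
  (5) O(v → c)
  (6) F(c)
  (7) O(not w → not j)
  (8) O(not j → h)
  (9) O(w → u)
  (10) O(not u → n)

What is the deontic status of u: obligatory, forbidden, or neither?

Obligatory

Premise 6 is F(c), i.e. O(not c).
Premise 5 is O(v → c); contrapositively O(not c → not v). Since O(not c) holds, K gives O(not v).
Applying K to premise 4 (O(not v → s)) and O(not v) yields O(s).
Premise 2 is O(not j → not s); contrapositively O(s → j). Since O(s) holds, K gives O(j).
Premise 7, O(not w → not j), contraposes to O(j → w); with O(j) we get O(w).
Premise 9 is O(w → u); since O(w), deontic closure gives O(u).
Premises 1, 3, 8, 10 do not contribute to this derivation.
Hence u is obligatory.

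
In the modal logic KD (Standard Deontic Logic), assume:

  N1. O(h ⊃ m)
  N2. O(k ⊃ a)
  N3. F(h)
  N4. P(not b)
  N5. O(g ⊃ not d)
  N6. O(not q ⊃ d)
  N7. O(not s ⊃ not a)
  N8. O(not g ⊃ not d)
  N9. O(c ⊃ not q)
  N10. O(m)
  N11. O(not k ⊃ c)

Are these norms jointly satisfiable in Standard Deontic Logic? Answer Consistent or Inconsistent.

Premise 1 is O(h ⊃ m); even if O(m) held, inferring O(h) would be affirming the consequent — invalid.
So O(h) is not derivable, and the apparent clash with O(not h) does not arise.
A world satisfying every obligation exists (e.g. a=true, b=false, c=false, d=false, g=false, h=false, k=true, m=true, q=true, s=true); no atom is both obligatory and forbidden, so the set is consistent.

Consistent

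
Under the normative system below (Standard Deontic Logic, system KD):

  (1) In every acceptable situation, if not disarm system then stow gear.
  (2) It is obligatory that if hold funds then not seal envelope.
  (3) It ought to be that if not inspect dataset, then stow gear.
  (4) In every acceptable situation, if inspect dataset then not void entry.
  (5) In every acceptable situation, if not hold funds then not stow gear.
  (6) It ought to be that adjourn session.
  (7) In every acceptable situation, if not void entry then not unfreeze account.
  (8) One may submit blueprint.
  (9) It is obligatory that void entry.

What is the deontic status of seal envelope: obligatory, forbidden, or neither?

Premise 9 states O(void_entry) outright.
The contrapositive of premise 4 (O(inspect_dataset → ¬void_entry)) is O(void_entry → ¬inspect_dataset), and O(void_entry) is already established, so O(¬inspect_dataset).
With premise 3, O(¬inspect_dataset → stow_gear), the K-axiom yields O(stow_gear).
The contrapositive of premise 5 (O(¬hold_funds → ¬stow_gear)) is O(stow_gear → hold_funds), and O(stow_gear) is already established, so O(hold_funds).
With premise 2, O(hold_funds → ¬seal_envelope), the K-axiom yields O(¬seal_envelope).
Premises 1, 6, 7, 8 do not contribute to this derivation.
Thus O(¬seal_envelope), which is F(seal_envelope): seal_envelope is forbidden.

Forbidden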